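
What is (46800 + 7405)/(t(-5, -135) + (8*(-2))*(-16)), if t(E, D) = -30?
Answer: 54205/226 ≈ 239.85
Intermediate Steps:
(46800 + 7405)/(t(-5, -135) + (8*(-2))*(-16)) = (46800 + 7405)/(-30 + (8*(-2))*(-16)) = 54205/(-30 - 16*(-16)) = 54205/(-30 + 256) = 54205/226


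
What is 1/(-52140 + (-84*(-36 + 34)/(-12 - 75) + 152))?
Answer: -29/1507708 ≈ -1.9234e-5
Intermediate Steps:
1/(-52140 + (-84*(-36 + 34)/(-12 - 75) + 152)) = 1/(-52140 + (-(-168)/(-87) + 152)) = 1/(-52140 + (-(-168)*(-1)/87 + 152)) = 1/(-52140 + (-84*2/87 + 152)) = 1/(-52140 + (-56/29 + 152)) = 1/(-52140 + 4352/29) = 1/(-1507708/29) = -29/1507708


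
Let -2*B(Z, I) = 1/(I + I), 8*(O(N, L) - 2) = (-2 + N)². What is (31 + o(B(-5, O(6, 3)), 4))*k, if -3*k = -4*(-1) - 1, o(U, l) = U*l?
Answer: -123/4 ≈ -30.750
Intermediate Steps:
O(N, L) = 2 + (-2 + N)²/8
B(Z, I) = -1/(4*I) (B(Z, I) = -1/(2*(I + I)) = -1/(2*I)/2 = -1/(4*I))
k = -1 (k = -(-4*(-1) - 1)/3 = -(4 - 1)/3 = -⅓*3 = -1)
(31 + o(B(-5, O(6, 3)), 4))*k = (31 - 1/(4*(2 + (-2 + 6)²/8))*4)*(-1) = (31 - 1/(4*(2 + (⅛)*4²))*4)*(-1) = (31 - 1/(4*(2 + (⅛)*16))*4)*(-1) = (31 - 1/(4*(2 + 2))*4)*(-1) = (31 - ¼/4*4)*(-1) = (31 - ¼*¼*4)*(-1) = (31 - 1/16*4)*(-1) = (31 - ¼)*(-1) = (123/4)*(-1) = -123/4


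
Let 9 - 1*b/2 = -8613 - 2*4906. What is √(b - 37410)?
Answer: I*√542 ≈ 23.281*I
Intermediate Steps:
b = 36868 (b = 18 - 2*(-8613 - 2*4906) = 18 - 2*(-8613 - 1*9812) = 18 - 2*(-8613 - 9812) = 18 - 2*(-18425) = 18 + 36850 = 36868)
√(b - 37410) = √(36868 - 37410) = √(-542) = I*√542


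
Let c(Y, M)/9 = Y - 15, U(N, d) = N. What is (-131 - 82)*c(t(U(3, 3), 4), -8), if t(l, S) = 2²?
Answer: 21087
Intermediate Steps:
t(l, S) = 4
c(Y, M) = -135 + 9*Y (c(Y, M) = 9*(Y - 15) = 9*(-15 + Y) = -135 + 9*Y)
(-131 - 82)*c(t(U(3, 3), 4), -8) = (-131 - 82)*(-135 + 9*4) = -213*(-135 + 36) = -213*(-99) = 21087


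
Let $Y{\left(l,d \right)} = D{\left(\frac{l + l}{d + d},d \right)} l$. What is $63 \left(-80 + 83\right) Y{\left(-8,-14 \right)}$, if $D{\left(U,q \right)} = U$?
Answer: $-864$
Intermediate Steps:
$Y{\left(l,d \right)} = \frac{l^{2}}{d}$ ($Y{\left(l,d \right)} = \frac{l + l}{d + d} l = \frac{2 l}{2 d} l = 2 l \frac{1}{2 d} l = \frac{l}{d} l = \frac{l^{2}}{d}$)
$63 \left(-80 + 83\right) Y{\left(-8,-14 \right)} = 63 \left(-80 + 83\right) \frac{\left(-8\right)^{2}}{-14} = 63 \cdot 3 \left(\left(- \frac{1}{14}\right) 64\right) = 189 \left(- \frac{32}{7}\right) = -864$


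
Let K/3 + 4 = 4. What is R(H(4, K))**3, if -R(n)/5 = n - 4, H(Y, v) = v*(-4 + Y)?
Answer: 8000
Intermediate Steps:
K = 0 (K = -12 + 3*4 = -12 + 12 = 0)
R(n) = 20 - 5*n (R(n) = -5*(n - 4) = -5*(-4 + n) = 20 - 5*n)
R(H(4, K))**3 = (20 - 0*(-4 + 4))**3 = (20 - 0*0)**3 = (20 - 5*0)**3 = (20 + 0)**3 = 20**3 = 8000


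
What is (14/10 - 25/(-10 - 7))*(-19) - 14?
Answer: -5826/85 ≈ -68.541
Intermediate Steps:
(14/10 - 25/(-10 - 7))*(-19) - 14 = (14*(⅒) - 25/(-17))*(-19) - 14 = (7/5 - 25*(-1/17))*(-19) - 14 = (7/5 + 25/17)*(-19) - 14 = (244/85)*(-19) - 14 = -4636/85 - 14 = -5826/85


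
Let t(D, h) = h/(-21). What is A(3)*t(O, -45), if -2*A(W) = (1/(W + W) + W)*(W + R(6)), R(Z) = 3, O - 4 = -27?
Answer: -285/14 ≈ -20.357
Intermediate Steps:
O = -23 (O = 4 - 27 = -23)
t(D, h) = -h/21 (t(D, h) = h*(-1/21) = -h/21)
A(W) = -(3 + W)*(W + 1/(2*W))/2 (A(W) = -(1/(W + W) + W)*(W + 3)/2 = -(1/(2*W) + W)*(3 + W)/2 = -(W + 1/(2*W))*(3 + W)/2 = -(3 + W)*(W + 1/(2*W))/2)
A(3)*t(O, -45) = ((1/4)*(-3 - 1*3*(1 + 2*3**2 + 6*3))/3)*(-1/21*(-45)) = ((1/4)*(1/3)*(-3 - 1*3*(1 + 2*9 + 18)))*(15/7) = ((1/4)*(1/3)*(-3 - 1*3*(1 + 18 + 18)))*(15/7) = ((1/4)*(1/3)*(-3 - 1*3*37))*(15/7) = ((1/4)*(1/3)*(-3 - 111))*(15/7) = ((1/4)*(1/3)*(-114))*(15/7) = -19/2*15/7 = -285/14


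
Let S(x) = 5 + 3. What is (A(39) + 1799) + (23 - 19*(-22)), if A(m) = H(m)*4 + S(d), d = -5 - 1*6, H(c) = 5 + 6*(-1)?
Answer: 2244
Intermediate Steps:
H(c) = -1 (H(c) = 5 - 6 = -1)
d = -11 (d = -5 - 6 = -11)
S(x) = 8
A(m) = 4 (A(m) = -1*4 + 8 = -4 + 8 = 4)
(A(39) + 1799) + (23 - 19*(-22)) = (4 + 1799) + (23 - 19*(-22)) = 1803 + (23 + 418) = 1803 + 441 = 2244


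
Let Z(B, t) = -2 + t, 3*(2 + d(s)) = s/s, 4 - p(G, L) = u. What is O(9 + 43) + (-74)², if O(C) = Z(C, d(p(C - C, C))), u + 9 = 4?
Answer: 16417/3 ≈ 5472.3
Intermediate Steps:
u = -5 (u = -9 + 4 = -5)
p(G, L) = 9 (p(G, L) = 4 - 1*(-5) = 4 + 5 = 9)
d(s) = -5/3 (d(s) = -2 + (s/s)/3 = -2 + (⅓)*1 = -2 + ⅓ = -5/3)
O(C) = -11/3 (O(C) = -2 - 5/3 = -11/3)
O(9 + 43) + (-74)² = -11/3 + (-74)² = -11/3 + 5476 = 16417/3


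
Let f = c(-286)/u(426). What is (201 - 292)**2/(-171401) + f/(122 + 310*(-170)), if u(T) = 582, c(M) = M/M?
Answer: -253402050677/5244938474796 ≈ -0.048314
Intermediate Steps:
c(M) = 1
f = 1/582 ≈ 0.0017182
(201 - 292)**2/(-171401) + f/(122 + 310*(-170)) = (201 - 292)**2/(-171401) + 1/(582*(122 + 310*(-170))) = (-91)**2*(-1/171401) + 1/(582*(122 - 52700)) = 8281*(-1/171401) + (1/582)/(-52578) = -8281/171401 + (1/582)*(-1/52578) = -8281/171401 - 1/30600396 = -253402050677/5244938474796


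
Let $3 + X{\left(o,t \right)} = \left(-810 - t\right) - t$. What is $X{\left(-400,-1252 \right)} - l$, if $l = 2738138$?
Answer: $-2736447$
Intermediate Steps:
$X{\left(o,t \right)} = -813 - 2 t$ ($X{\left(o,t \right)} = -3 - \left(810 + 2 t\right) = -813 - 2 t$)
$X{\left(-400,-1252 \right)} - l = \left(-813 - -2504\right) - 2738138 = \left(-813 + 2504\right) - 2738138 = 1691 - 2738138 = -2736447$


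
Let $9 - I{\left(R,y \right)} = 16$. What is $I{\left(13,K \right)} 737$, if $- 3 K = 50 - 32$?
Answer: $-5159$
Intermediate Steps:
$K = -6$ ($K = - \frac{50 - 32}{3} = \left(- \frac{1}{3}\right) 18 = -6$)
$I{\left(R,y \right)} = -7$ ($I{\left(R,y \right)} = 9 - 16 = -7$)
$I{\left(13,K \right)} 737 = \left(-7\right) 737 = -5159$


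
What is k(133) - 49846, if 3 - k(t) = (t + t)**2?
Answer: -120599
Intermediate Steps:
k(t) = 3 - 4*t**2 (k(t) = 3 - (t + t)**2 = 3 - (2*t)**2 = 3 - 4*t**2)
k(133) - 49846 = (3 - 4*133**2) - 49846 = (3 - 4*17689) - 49846 = (3 - 70756) - 49846 = -70753 - 49846 = -120599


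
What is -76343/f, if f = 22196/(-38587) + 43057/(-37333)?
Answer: 109977318781553/2490083727 ≈ 44166.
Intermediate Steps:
f = -2490083727/1440568471 (f = 22196*(-1/38587) + 43057*(-1/37333) = -22196/38587 - 43057/37333 = -2490083727/1440568471 ≈ -1.7285)
-76343/f = -76343/(-2490083727/1440568471) = -76343*(-1440568471/2490083727) = 109977318781553/2490083727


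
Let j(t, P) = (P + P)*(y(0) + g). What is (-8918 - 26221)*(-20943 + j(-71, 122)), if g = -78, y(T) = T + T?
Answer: 1404681525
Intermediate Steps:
y(T) = 2*T
j(t, P) = -156*P (j(t, P) = (P + P)*(2*0 - 78) = (2*P)*(0 - 78) = (2*P)*(-78) = -156*P)
(-8918 - 26221)*(-20943 + j(-71, 122)) = (-8918 - 26221)*(-20943 - 156*122) = -35139*(-20943 - 19032) = -35139*(-39975) = 1404681525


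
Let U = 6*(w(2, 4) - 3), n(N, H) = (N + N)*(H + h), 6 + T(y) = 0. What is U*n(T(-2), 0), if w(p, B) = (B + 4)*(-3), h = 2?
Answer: 3888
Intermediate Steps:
T(y) = -6 (T(y) = -6 + 0 = -6)
n(N, H) = 2*N*(2 + H) (n(N, H) = (N + N)*(H + 2) = (2*N)*(2 + H) = 2*N*(2 + H))
w(p, B) = -12 - 3*B (w(p, B) = (4 + B)*(-3) = -12 - 3*B)
U = -162 (U = 6*((-12 - 3*4) - 3) = 6*((-12 - 12) - 3) = 6*(-24 - 3) = 6*(-27) = -162)
U*n(T(-2), 0) = -324*(-6)*(2 + 0) = -324*(-6)*2 = -162*(-24) = 3888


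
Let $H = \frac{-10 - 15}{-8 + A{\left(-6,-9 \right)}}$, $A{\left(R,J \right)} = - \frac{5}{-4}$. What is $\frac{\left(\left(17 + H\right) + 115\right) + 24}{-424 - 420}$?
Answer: $- \frac{1078}{5697} \approx -0.18922$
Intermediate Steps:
$A{\left(R,J \right)} = \frac{5}{4}$ ($A{\left(R,J \right)} = \left(-5\right) \left(- \frac{1}{4}\right) = \frac{5}{4}$)
$H = \frac{100}{27}$ ($H = \frac{-10 - 15}{-8 + \frac{5}{4}} = - \frac{25}{- \frac{27}{4}} = \left(-25\right) \left(- \frac{4}{27}\right) = \frac{100}{27} \approx 3.7037$)
$\frac{\left(\left(17 + H\right) + 115\right) + 24}{-424 - 420} = \frac{\left(\left(17 + \frac{100}{27}\right) + 115\right) + 24}{-424 - 420} = \frac{\left(\frac{559}{27} + 115\right) + 24}{-844} = - \frac{\frac{3664}{27} + 24}{844} = \left(- \frac{1}{844}\right) \frac{4312}{27} = - \frac{1078}{5697}$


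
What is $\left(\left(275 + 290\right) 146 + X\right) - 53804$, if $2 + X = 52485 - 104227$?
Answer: $-23058$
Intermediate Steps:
$X = -51744$ ($X = -2 + \left(52485 - 104227\right) = -2 - 51742 = -51744$)
$\left(\left(275 + 290\right) 146 + X\right) - 53804 = \left(\left(275 + 290\right) 146 - 51744\right) - 53804 = \left(565 \cdot 146 - 51744\right) - 53804 = \left(82490 - 51744\right) - 53804 = 30746 - 53804 = -23058$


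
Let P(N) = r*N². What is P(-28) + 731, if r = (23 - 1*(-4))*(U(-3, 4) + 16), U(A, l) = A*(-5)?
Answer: 656939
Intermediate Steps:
U(A, l) = -5*A
r = 837 (r = (23 - 1*(-4))*(-5*(-3) + 16) = (23 + 4)*(15 + 16) = 27*31 = 837)
P(N) = 837*N²
P(-28) + 731 = 837*(-28)² + 731 = 837*784 + 731 = 656208 + 731 = 656939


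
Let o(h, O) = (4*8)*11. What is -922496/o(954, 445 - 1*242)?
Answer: -28828/11 ≈ -2620.7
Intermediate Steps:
o(h, O) = 352 (o(h, O) = 32*11 = 352)
-922496/o(954, 445 - 1*242) = -922496/352 = -922496*1/352 = -28828/11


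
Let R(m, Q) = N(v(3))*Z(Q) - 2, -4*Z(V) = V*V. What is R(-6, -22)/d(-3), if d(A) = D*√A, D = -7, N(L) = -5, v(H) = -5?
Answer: 201*I*√3/7 ≈ 49.735*I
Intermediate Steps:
Z(V) = -V²/4 (Z(V) = -V*V/4 = -V²/4)
R(m, Q) = -2 + 5*Q²/4 (R(m, Q) = -(-5)*Q²/4 - 2 = 5*Q²/4 - 2 = -2 + 5*Q²/4)
d(A) = -7*√A
R(-6, -22)/d(-3) = (-2 + (5/4)*(-22)²)/((-7*I*√3)) = (-2 + (5/4)*484)/((-7*I*√3)) = (-2 + 605)/((-7*I*√3)) = 603*(I*√3/21) = 201*I*√3/7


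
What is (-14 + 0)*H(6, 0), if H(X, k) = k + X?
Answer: -84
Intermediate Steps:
H(X, k) = X + k
(-14 + 0)*H(6, 0) = (-14 + 0)*(6 + 0) = -14*6 = -84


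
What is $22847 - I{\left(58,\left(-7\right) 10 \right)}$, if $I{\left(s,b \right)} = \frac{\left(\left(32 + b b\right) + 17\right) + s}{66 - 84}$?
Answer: $\frac{138751}{6} \approx 23125.0$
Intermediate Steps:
$I{\left(s,b \right)} = - \frac{49}{18} - \frac{s}{18} - \frac{b^{2}}{18}$ ($I{\left(s,b \right)} = \frac{\left(\left(32 + b^{2}\right) + 17\right) + s}{-18} = \left(\left(49 + b^{2}\right) + s\right) \left(- \frac{1}{18}\right) = \left(49 + s + b^{2}\right) \left(- \frac{1}{18}\right) = - \frac{49}{18} - \frac{s}{18} - \frac{b^{2}}{18}$)
$22847 - I{\left(58,\left(-7\right) 10 \right)} = 22847 - \left(- \frac{49}{18} - \frac{29}{9} - \frac{\left(\left(-7\right) 10\right)^{2}}{18}\right) = 22847 - \left(- \frac{49}{18} - \frac{29}{9} - \frac{\left(-70\right)^{2}}{18}\right) = 22847 - \left(- \frac{49}{18} - \frac{29}{9} - \frac{2450}{9}\right) = 22847 - - \frac{1669}{6} = 22847 + \frac{1669}{6} = \frac{138751}{6}$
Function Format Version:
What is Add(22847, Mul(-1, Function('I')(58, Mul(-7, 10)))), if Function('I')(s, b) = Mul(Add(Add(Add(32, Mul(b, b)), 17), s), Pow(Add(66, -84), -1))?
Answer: Rational(138751, 6) ≈ 23125.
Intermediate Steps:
Function('I')(s, b) = Add(Rational(-49, 18), Mul(Rational(-1, 18), s), Mul(Rational(-1, 18), Pow(b, 2))) (Function('I')(s, b) = Mul(Add(Add(Add(32, Pow(b, 2)), 17), s), Pow(-18, -1)) = Mul(Add(Add(49, Pow(b, 2)), s), Rational(-1, 18)) = Mul(Add(49, s, Pow(b, 2)), Rational(-1, 18)) = Add(Rational(-49, 18), Mul(Rational(-1, 18), s), Mul(Rational(-1, 18), Pow(b, 2))))
Add(22847, Mul(-1, Function('I')(58, Mul(-7, 10)))) = Add(22847, Mul(-1, Add(Rational(-49, 18), Mul(Rational(-1, 18), 58), Mul(Rational(-1, 18), Pow(Mul(-7, 10), 2))))) = Add(22847, Mul(-1, Add(Rational(-49, 18), Rational(-29, 9), Mul(Rational(-1, 18), Pow(-70, 2))))) = Add(22847, Mul(-1, Add(Rational(-49, 18), Rational(-29, 9), Mul(Rational(-1, 18), 4900)))) = Add(22847, Mul(-1, Add(Rational(-49, 18), Rational(-29, 9), Rational(-2450, 9)))) = Add(22847, Mul(-1, Rational(-1669, 6))) = Add(22847, Rational(1669, 6)) = Rational(138751, 6)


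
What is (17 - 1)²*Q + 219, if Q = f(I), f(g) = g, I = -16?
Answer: -3877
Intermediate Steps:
Q = -16
(17 - 1)²*Q + 219 = (17 - 1)²*(-16) + 219 = 16²*(-16) + 219 = 256*(-16) + 219 = -4096 + 219 = -3877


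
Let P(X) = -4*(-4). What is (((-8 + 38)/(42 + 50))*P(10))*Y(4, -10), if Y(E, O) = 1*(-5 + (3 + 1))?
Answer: -120/23 ≈ -5.2174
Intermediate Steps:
Y(E, O) = -1 (Y(E, O) = 1*(-5 + 4) = 1*(-1) = -1)
P(X) = 16
(((-8 + 38)/(42 + 50))*P(10))*Y(4, -10) = (((-8 + 38)/(42 + 50))*16)*(-1) = ((30/92)*16)*(-1) = ((30*(1/92))*16)*(-1) = ((15/46)*16)*(-1) = (120/23)*(-1) = -120/23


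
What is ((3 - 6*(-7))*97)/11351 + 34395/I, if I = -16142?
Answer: -319957815/183227842 ≈ -1.7462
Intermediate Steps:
((3 - 6*(-7))*97)/11351 + 34395/I = ((3 - 6*(-7))*97)/11351 + 34395/(-16142) = ((3 + 42)*97)*(1/11351) + 34395*(-1/16142) = (45*97)*(1/11351) - 34395/16142 = 4365*(1/11351) - 34395/16142 = 4365/11351 - 34395/16142 = -319957815/183227842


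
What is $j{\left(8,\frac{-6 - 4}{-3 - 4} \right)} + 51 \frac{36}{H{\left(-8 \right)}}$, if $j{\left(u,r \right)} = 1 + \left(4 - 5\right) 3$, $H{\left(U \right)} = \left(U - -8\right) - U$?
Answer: $\frac{455}{2} \approx 227.5$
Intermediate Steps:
$H{\left(U \right)} = 8$ ($H{\left(U \right)} = \left(U + 8\right) - U = \left(8 + U\right) - U = 8$)
$j{\left(u,r \right)} = -2$ ($j{\left(u,r \right)} = 1 - 3 = -2$)
$j{\left(8,\frac{-6 - 4}{-3 - 4} \right)} + 51 \frac{36}{H{\left(-8 \right)}} = -2 + 51 \cdot \frac{36}{8} = -2 + 51 \cdot 36 \cdot \frac{1}{8} = -2 + 51 \cdot \frac{9}{2} = -2 + \frac{459}{2} = \frac{455}{2}$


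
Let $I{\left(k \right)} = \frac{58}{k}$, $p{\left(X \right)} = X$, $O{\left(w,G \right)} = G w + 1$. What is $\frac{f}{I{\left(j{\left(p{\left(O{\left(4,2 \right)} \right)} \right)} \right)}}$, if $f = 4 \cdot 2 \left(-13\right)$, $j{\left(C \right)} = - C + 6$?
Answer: $\frac{156}{29} \approx 5.3793$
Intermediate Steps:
$O{\left(w,G \right)} = 1 + G w$
$j{\left(C \right)} = 6 - C$
$f = -104$ ($f = 8 \left(-13\right) = -104$)
$\frac{f}{I{\left(j{\left(p{\left(O{\left(4,2 \right)} \right)} \right)} \right)}} = - \frac{104}{58 \frac{1}{6 - \left(1 + 2 \cdot 4\right)}} = - \frac{104}{58 \frac{1}{6 - \left(1 + 8\right)}} = - \frac{104}{58 \frac{1}{6 - 9}} = - \frac{104}{58 \frac{1}{-3}} = - \frac{104}{58 \left(- \frac{1}{3}\right)} = - \frac{104}{- \frac{58}{3}} = \left(-104\right) \left(- \frac{3}{58}\right) = \frac{156}{29}$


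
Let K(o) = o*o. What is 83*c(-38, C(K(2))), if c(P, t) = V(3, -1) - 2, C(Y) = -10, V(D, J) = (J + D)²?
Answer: 166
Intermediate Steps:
K(o) = o²
V(D, J) = (D + J)²
c(P, t) = 2 (c(P, t) = (3 - 1)² - 2 = 2² - 2 = 4 - 2 = 2)
83*c(-38, C(K(2))) = 83*2 = 166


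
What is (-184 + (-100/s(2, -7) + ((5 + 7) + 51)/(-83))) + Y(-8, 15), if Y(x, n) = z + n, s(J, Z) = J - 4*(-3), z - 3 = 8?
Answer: -96389/581 ≈ -165.90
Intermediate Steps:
z = 11 (z = 3 + 8 = 11)
s(J, Z) = 12 + J (s(J, Z) = J + 12 = 12 + J)
Y(x, n) = 11 + n
(-184 + (-100/s(2, -7) + ((5 + 7) + 51)/(-83))) + Y(-8, 15) = (-184 + (-100/(12 + 2) + ((5 + 7) + 51)/(-83))) + (11 + 15) = (-184 + (-100/14 + (12 + 51)*(-1/83))) + 26 = (-184 + (-100*1/14 + 63*(-1/83))) + 26 = (-184 + (-50/7 - 63/83)) + 26 = (-184 - 4591/581) + 26 = -111495/581 + 26 = -96389/581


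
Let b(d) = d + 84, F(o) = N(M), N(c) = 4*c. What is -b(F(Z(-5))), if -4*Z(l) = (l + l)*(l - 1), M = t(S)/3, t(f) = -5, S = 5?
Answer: -232/3 ≈ -77.333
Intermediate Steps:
M = -5/3 ≈ -1.6667
Z(l) = -l*(-1 + l)/2 (Z(l) = -(l + l)*(l - 1)/4 = -2*l*(-1 + l)/4 = -l*(-1 + l)/2)
F(o) = -20/3 (F(o) = 4*(-5/3) = -20/3)
b(d) = 84 + d
-b(F(Z(-5))) = -(84 - 20/3) = -1*232/3 = -232/3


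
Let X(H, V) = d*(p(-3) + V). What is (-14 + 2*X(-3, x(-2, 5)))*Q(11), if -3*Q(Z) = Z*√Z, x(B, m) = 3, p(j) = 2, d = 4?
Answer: -286*√11/3 ≈ -316.19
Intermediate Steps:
Q(Z) = -Z^(3/2)/3 (Q(Z) = -Z*√Z/3 = -Z^(3/2)/3)
X(H, V) = 8 + 4*V (X(H, V) = 4*(2 + V) = 8 + 4*V)
(-14 + 2*X(-3, x(-2, 5)))*Q(11) = (-14 + 2*(8 + 4*3))*(-11*√11/3) = (-14 + 2*(8 + 12))*(-11*√11/3) = (-14 + 2*20)*(-11*√11/3) = (-14 + 40)*(-11*√11/3) = 26*(-11*√11/3) = -286*√11/3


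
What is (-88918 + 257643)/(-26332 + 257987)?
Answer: 33745/46331 ≈ 0.72835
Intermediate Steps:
(-88918 + 257643)/(-26332 + 257987) = 168725/231655 = 168725*(1/231655) = 33745/46331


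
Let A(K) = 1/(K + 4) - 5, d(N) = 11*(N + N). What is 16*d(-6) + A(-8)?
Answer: -8469/4 ≈ -2117.3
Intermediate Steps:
d(N) = 22*N (d(N) = 11*(2*N) = 22*N)
A(K) = -5 + 1/(4 + K) (A(K) = 1/(4 + K) - 5 = -5 + 1/(4 + K))
16*d(-6) + A(-8) = 16*(22*(-6)) + (-19 - 5*(-8))/(4 - 8) = 16*(-132) + (-19 + 40)/(-4) = -2112 - ¼*21 = -2112 - 21/4 = -8469/4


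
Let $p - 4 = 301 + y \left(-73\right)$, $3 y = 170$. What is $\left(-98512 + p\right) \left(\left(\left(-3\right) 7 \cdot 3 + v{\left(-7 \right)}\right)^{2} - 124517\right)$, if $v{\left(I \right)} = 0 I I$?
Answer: $\frac{37011972988}{3} \approx 1.2337 \cdot 10^{10}$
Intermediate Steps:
$y = \frac{170}{3}$ ($y = \frac{1}{3} \cdot 170 = \frac{170}{3} \approx 56.667$)
$v{\left(I \right)} = 0$ ($v{\left(I \right)} = 0 I = 0$)
$p = - \frac{11495}{3}$ ($p = 4 + \left(301 + \frac{170}{3} \left(-73\right)\right) = 4 + \left(301 - \frac{12410}{3}\right) = 4 - \frac{11507}{3} = - \frac{11495}{3} \approx -3831.7$)
$\left(-98512 + p\right) \left(\left(\left(-3\right) 7 \cdot 3 + v{\left(-7 \right)}\right)^{2} - 124517\right) = \left(-98512 - \frac{11495}{3}\right) \left(\left(\left(-3\right) 7 \cdot 3 + 0\right)^{2} - 124517\right) = - \frac{307031 \left(\left(\left(-21\right) 3 + 0\right)^{2} - 124517\right)}{3} = - \frac{307031 \left(\left(-63 + 0\right)^{2} - 124517\right)}{3} = - \frac{307031 \left(\left(-63\right)^{2} - 124517\right)}{3} = - \frac{307031 \left(3969 - 124517\right)}{3} = \left(- \frac{307031}{3}\right) \left(-120548\right) = \frac{37011972988}{3}$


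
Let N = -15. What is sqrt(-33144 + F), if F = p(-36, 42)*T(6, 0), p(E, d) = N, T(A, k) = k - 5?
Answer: I*sqrt(33069) ≈ 181.85*I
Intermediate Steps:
T(A, k) = -5 + k
p(E, d) = -15
F = 75 (F = -15*(-5 + 0) = -15*(-5) = 75)
sqrt(-33144 + F) = sqrt(-33144 + 75) = sqrt(-33069) = I*sqrt(33069)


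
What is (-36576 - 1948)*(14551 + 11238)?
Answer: -993495436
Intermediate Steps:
(-36576 - 1948)*(14551 + 11238) = -38524*25789 = -993495436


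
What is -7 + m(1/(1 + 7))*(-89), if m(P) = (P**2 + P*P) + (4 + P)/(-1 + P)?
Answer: 91793/224 ≈ 409.79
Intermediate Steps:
m(P) = 2*P**2 + (4 + P)/(-1 + P) (m(P) = (P**2 + P**2) + (4 + P)/(-1 + P) = 2*P**2 + (4 + P)/(-1 + P))
-7 + m(1/(1 + 7))*(-89) = -7 + ((4 + 1/(1 + 7) - 2/(1 + 7)**2 + 2*(1/(1 + 7))**3)/(-1 + 1/(1 + 7)))*(-89) = -7 + ((4 + 1/8 - 2*(1/8)**2 + 2*(1/8)**3)/(-1 + 1/8))*(-89) = -7 + ((4 + 1/8 - 2*1/64 + 2*(1/512))/(-7/8))*(-89) = -7 - 8*(4 + 1/8 - 1/32 + 1/256)/7*(-89) = -7 - 8/7*1049/256*(-89) = -7 - 1049/224*(-89) = -7 + 93361/224 = 91793/224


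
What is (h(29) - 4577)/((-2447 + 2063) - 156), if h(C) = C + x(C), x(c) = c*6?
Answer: 81/10 ≈ 8.1000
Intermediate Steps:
x(c) = 6*c
h(C) = 7*C (h(C) = C + 6*C = 7*C)
(h(29) - 4577)/((-2447 + 2063) - 156) = (7*29 - 4577)/((-2447 + 2063) - 156) = (203 - 4577)/(-384 - 156) = -4374/(-540) = -4374*(-1/540) = 81/10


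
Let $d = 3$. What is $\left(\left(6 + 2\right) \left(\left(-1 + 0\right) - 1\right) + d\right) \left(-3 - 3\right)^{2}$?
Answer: $-468$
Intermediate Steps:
$\left(\left(6 + 2\right) \left(\left(-1 + 0\right) - 1\right) + d\right) \left(-3 - 3\right)^{2} = \left(\left(6 + 2\right) \left(\left(-1 + 0\right) - 1\right) + 3\right) \left(-3 - 3\right)^{2} = \left(8 \left(-1 - 1\right) + 3\right) \left(-6\right)^{2} = \left(8 \left(-2\right) + 3\right) 36 = \left(-16 + 3\right) 36 = \left(-13\right) 36 = -468$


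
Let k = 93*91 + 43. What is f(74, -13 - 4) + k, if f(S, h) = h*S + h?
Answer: 7231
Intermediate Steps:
f(S, h) = h + S*h (f(S, h) = S*h + h = h + S*h)
k = 8506 (k = 8463 + 43 = 8506)
f(74, -13 - 4) + k = (-13 - 4)*(1 + 74) + 8506 = -17*75 + 8506 = -1275 + 8506 = 7231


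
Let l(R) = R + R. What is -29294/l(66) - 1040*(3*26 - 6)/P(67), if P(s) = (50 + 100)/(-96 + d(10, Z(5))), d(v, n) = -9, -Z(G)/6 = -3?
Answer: 3444809/66 ≈ 52194.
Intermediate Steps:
l(R) = 2*R
Z(G) = 18 (Z(G) = -6*(-3) = 18)
P(s) = -10/7 (P(s) = (50 + 100)/(-96 - 9) = 150/(-105) = 150*(-1/105) = -10/7)
-29294/l(66) - 1040*(3*26 - 6)/P(67) = -29294/(2*66) - 1040/((-10/(7*(3*26 - 6)))) = -29294/132 - 1040/((-10/(7*(78 - 6)))) = -29294*1/132 - 1040/((-10/7/72)) = -14647/66 - 1040/((-10/7*1/72)) = -14647/66 - 1040/(-5/252) = -14647/66 - 1040*(-252/5) = -14647/66 + 52416 = 3444809/66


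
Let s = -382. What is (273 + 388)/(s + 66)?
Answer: -661/316 ≈ -2.0918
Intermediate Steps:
(273 + 388)/(s + 66) = (273 + 388)/(-382 + 66) = 661/(-316) = 661*(-1/316) = -661/316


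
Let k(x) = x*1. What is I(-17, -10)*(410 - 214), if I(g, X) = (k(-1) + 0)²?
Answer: 196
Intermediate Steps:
k(x) = x
I(g, X) = 1 (I(g, X) = (-1 + 0)² = (-1)² = 1)
I(-17, -10)*(410 - 214) = 1*(410 - 214) = 1*196 = 196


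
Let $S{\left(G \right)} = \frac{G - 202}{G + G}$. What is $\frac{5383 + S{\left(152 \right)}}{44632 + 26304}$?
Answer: $\frac{818191}{10782272} \approx 0.075883$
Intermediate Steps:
$S{\left(G \right)} = \frac{-202 + G}{2 G}$
$\frac{5383 + S{\left(152 \right)}}{44632 + 26304} = \frac{5383 + \frac{-202 + 152}{2 \cdot 152}}{44632 + 26304} = \frac{5383 + \frac{1}{2} \cdot \frac{1}{152} \left(-50\right)}{70936} = \left(5383 - \frac{25}{152}\right) \frac{1}{70936} = \frac{818191}{152} \cdot \frac{1}{70936} = \frac{818191}{10782272}$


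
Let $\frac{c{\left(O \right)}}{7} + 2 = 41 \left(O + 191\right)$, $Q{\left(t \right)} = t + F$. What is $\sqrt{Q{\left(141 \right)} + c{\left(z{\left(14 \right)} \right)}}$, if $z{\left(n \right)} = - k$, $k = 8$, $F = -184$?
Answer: $4 \sqrt{3279} \approx 229.05$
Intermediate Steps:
$Q{\left(t \right)} = -184 + t$ ($Q{\left(t \right)} = t - 184 = -184 + t$)
$z{\left(n \right)} = -8$ ($z{\left(n \right)} = \left(-1\right) 8 = -8$)
$c{\left(O \right)} = 54803 + 287 O$ ($c{\left(O \right)} = -14 + 7 \cdot 41 \left(O + 191\right) = -14 + 7 \cdot 41 \left(191 + O\right) = -14 + 7 \left(7831 + 41 O\right) = -14 + \left(54817 + 287 O\right) = 54803 + 287 O$)
$\sqrt{Q{\left(141 \right)} + c{\left(z{\left(14 \right)} \right)}} = \sqrt{\left(-184 + 141\right) + \left(54803 + 287 \left(-8\right)\right)} = \sqrt{-43 + \left(54803 - 2296\right)} = \sqrt{-43 + 52507} = \sqrt{52464} = 4 \sqrt{3279}$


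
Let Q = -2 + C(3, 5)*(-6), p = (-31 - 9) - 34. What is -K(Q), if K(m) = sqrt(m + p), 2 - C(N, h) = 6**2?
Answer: -8*sqrt(2) ≈ -11.314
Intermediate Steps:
C(N, h) = -34 (C(N, h) = 2 - 1*6**2 = 2 - 1*36 = 2 - 36 = -34)
p = -74 (p = -40 - 34 = -74)
Q = 202 (Q = -2 - 34*(-6) = -2 + 204 = 202)
K(m) = sqrt(-74 + m) (K(m) = sqrt(m - 74) = sqrt(-74 + m))
-K(Q) = -sqrt(-74 + 202) = -sqrt(128) = -8*sqrt(2)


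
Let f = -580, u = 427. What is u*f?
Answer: -247660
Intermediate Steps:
u*f = 427*(-580) = -247660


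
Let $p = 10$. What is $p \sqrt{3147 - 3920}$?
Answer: $10 i \sqrt{773} \approx 278.03 i$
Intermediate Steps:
$p \sqrt{3147 - 3920} = 10 \sqrt{3147 - 3920} = 10 \sqrt{-773} = 10 i \sqrt{773}$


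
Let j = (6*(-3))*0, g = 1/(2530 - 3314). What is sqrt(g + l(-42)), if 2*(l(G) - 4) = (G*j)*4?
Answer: sqrt(3135)/28 ≈ 1.9997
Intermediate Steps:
g = -1/784 (g = 1/(-784) = -1/784 ≈ -0.0012755)
j = 0 (j = -18*0 = 0)
l(G) = 4 (l(G) = 4 + ((G*0)*4)/2 = 4 + (0*4)/2 = 4 + (1/2)*0 = 4 + 0 = 4)
sqrt(g + l(-42)) = sqrt(-1/784 + 4) = sqrt(3135/784) = sqrt(3135)/28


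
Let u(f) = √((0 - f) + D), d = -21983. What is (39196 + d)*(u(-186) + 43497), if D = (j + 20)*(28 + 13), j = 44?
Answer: 748713861 + 17213*√2810 ≈ 7.4963e+8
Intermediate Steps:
D = 2624 (D = (44 + 20)*(28 + 13) = 64*41 = 2624)
u(f) = √(2624 - f) (u(f) = √((0 - f) + 2624) = √(-f + 2624) = √(2624 - f))
(39196 + d)*(u(-186) + 43497) = (39196 - 21983)*(√(2624 - 1*(-186)) + 43497) = 17213*(√(2624 + 186) + 43497) = 17213*(√2810 + 43497) = 17213*(43497 + √2810) = 748713861 + 17213*√2810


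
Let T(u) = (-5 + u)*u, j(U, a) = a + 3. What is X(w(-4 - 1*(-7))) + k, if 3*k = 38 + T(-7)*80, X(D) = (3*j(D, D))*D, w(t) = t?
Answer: 6920/3 ≈ 2306.7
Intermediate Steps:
j(U, a) = 3 + a
X(D) = D*(9 + 3*D) (X(D) = (3*(3 + D))*D = (9 + 3*D)*D = D*(9 + 3*D))
T(u) = u*(-5 + u)
k = 6758/3 (k = (38 - 7*(-5 - 7)*80)/3 = (38 - 7*(-12)*80)/3 = (38 + 84*80)/3 = (38 + 6720)/3 = (⅓)*6758 = 6758/3 ≈ 2252.7)
X(w(-4 - 1*(-7))) + k = 3*(-4 - 1*(-7))*(3 + (-4 - 1*(-7))) + 6758/3 = 3*(-4 + 7)*(3 + (-4 + 7)) + 6758/3 = 3*3*(3 + 3) + 6758/3 = 3*3*6 + 6758/3 = 54 + 6758/3 = 6920/3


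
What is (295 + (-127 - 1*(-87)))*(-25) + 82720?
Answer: 76345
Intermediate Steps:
(295 + (-127 - 1*(-87)))*(-25) + 82720 = (295 + (-127 + 87))*(-25) + 82720 = (295 - 40)*(-25) + 82720 = 255*(-25) + 82720 = -6375 + 82720 = 76345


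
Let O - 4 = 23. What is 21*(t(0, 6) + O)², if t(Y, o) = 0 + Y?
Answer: 15309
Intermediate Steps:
O = 27 (O = 4 + 23 = 27)
t(Y, o) = Y
21*(t(0, 6) + O)² = 21*(0 + 27)² = 21*27² = 21*729 = 15309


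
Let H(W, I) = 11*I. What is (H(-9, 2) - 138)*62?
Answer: -7192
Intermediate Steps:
(H(-9, 2) - 138)*62 = (11*2 - 138)*62 = (22 - 138)*62 = -116*62 = -7192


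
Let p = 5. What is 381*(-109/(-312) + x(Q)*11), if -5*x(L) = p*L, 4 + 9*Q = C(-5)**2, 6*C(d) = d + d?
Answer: 1971929/2808 ≈ 702.25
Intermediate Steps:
C(d) = d/3 (C(d) = (d + d)/6 = (2*d)/6 = d/3)
Q = -11/81 (Q = -4/9 + ((1/3)*(-5))**2/9 = -4/9 + (-5/3)**2/9 = -4/9 + (1/9)*(25/9) = -4/9 + 25/81 = -11/81 ≈ -0.13580)
x(L) = -L
381*(-109/(-312) + x(Q)*11) = 381*(-109/(-312) - 1*(-11/81)*11) = 381*(-109*(-1/312) + (11/81)*11) = 381*(109/312 + 121/81) = 381*(15527/8424) = 1971929/2808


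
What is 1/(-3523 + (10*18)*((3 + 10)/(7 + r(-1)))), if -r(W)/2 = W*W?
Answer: -1/3055 ≈ -0.00032733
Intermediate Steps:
r(W) = -2*W² (r(W) = -2*W*W = -2*W²)
1/(-3523 + (10*18)*((3 + 10)/(7 + r(-1)))) = 1/(-3523 + (10*18)*((3 + 10)/(7 - 2*(-1)²))) = 1/(-3523 + 180*(13/(7 - 2*1))) = 1/(-3523 + 180*(13/(7 - 2))) = 1/(-3523 + 180*(13/5)) = 1/(-3523 + 468) = 1/(-3055) = -1/3055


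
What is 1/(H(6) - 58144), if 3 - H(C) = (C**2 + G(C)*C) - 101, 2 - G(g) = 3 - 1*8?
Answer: -1/58118 ≈ -1.7206e-5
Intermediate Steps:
G(g) = 7 (G(g) = 2 - (3 - 1*8) = 2 - (3 - 8) = 2 - 1*(-5) = 2 + 5 = 7)
H(C) = 104 - C**2 - 7*C (H(C) = 3 - ((C**2 + 7*C) - 101) = 3 - (-101 + C**2 + 7*C) = 3 + (101 - C**2 - 7*C) = 104 - C**2 - 7*C)
1/(H(6) - 58144) = 1/((104 - 1*6**2 - 7*6) - 58144) = 1/((104 - 1*36 - 42) - 58144) = 1/((104 - 36 - 42) - 58144) = 1/(26 - 58144) = 1/(-58118) = -1/58118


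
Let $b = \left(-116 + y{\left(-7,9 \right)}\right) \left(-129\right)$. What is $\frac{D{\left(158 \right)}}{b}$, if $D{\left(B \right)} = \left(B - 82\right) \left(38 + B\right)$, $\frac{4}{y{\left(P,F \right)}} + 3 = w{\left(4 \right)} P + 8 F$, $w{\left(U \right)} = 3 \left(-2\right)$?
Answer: $\frac{68894}{69187} \approx 0.99576$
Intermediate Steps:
$w{\left(U \right)} = -6$
$y{\left(P,F \right)} = \frac{4}{-3 - 6 P + 8 F}$ ($y{\left(P,F \right)} = \frac{4}{-3 + \left(- 6 P + 8 F\right)} = \frac{4}{-3 - 6 P + 8 F}$)
$D{\left(B \right)} = \left(-82 + B\right) \left(38 + B\right)$
$b = \frac{553496}{37}$ ($b = \left(-116 + \frac{4}{-3 - -42 + 8 \cdot 9}\right) \left(-129\right) = \left(-116 + \frac{4}{-3 + 42 + 72}\right) \left(-129\right) = \left(-116 + \frac{4}{111}\right) \left(-129\right) = \left(- \frac{12872}{111}\right) \left(-129\right) = \frac{553496}{37} \approx 14959.0$)
$\frac{D{\left(158 \right)}}{b} = \frac{-3116 + 158^{2} - 6952}{\frac{553496}{37}} = \left(-3116 + 24964 - 6952\right) \frac{37}{553496} = 14896 \cdot \frac{37}{553496} = \frac{68894}{69187}$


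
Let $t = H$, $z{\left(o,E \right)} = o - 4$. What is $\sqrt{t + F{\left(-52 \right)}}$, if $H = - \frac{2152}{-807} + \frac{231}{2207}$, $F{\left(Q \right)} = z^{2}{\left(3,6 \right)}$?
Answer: $\frac{\sqrt{165326370}}{6621} \approx 1.942$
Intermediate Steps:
$z{\left(o,E \right)} = -4 + o$
$F{\left(Q \right)} = 1$ ($F{\left(Q \right)} = \left(-4 + 3\right)^{2} = \left(-1\right)^{2} = 1$)
$H = \frac{18349}{6621}$ ($H = \left(-2152\right) \left(- \frac{1}{807}\right) + 231 \cdot \frac{1}{2207} = \frac{8}{3} + \frac{231}{2207} = \frac{18349}{6621} \approx 2.7713$)
$t = \frac{18349}{6621} \approx 2.7713$
$\sqrt{t + F{\left(-52 \right)}} = \sqrt{\frac{18349}{6621} + 1} = \sqrt{\frac{24970}{6621}} = \frac{\sqrt{165326370}}{6621}$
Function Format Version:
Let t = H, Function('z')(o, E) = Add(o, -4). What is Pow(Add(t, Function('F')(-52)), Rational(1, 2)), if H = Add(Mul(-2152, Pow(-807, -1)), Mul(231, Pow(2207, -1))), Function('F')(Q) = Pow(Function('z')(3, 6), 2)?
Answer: Mul(Rational(1, 6621), Pow(165326370, Rational(1, 2))) ≈ 1.9420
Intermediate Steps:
Function('z')(o, E) = Add(-4, o)
Function('F')(Q) = 1 (Function('F')(Q) = Pow(Add(-4, 3), 2) = Pow(-1, 2) = 1)
H = Rational(18349, 6621) (H = Add(Mul(-2152, Rational(-1, 807)), Mul(231, Rational(1, 2207))) = Add(Rational(8, 3), Rational(231, 2207)) = Rational(18349, 6621) ≈ 2.7713)
t = Rational(18349, 6621) ≈ 2.7713
Pow(Add(t, Function('F')(-52)), Rational(1, 2)) = Pow(Add(Rational(18349, 6621), 1), Rational(1, 2)) = Pow(Rational(24970, 6621), Rational(1, 2)) = Mul(Rational(1, 6621), Pow(165326370, Rational(1, 2)))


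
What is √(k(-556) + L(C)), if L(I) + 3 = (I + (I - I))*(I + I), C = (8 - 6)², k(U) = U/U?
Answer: √30 ≈ 5.4772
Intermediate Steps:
k(U) = 1
C = 4 (C = 2² = 4)
L(I) = -3 + 2*I² (L(I) = -3 + (I + (I - I))*(I + I) = -3 + (I + 0)*(2*I) = -3 + I*(2*I) = -3 + 2*I²)
√(k(-556) + L(C)) = √(1 + (-3 + 2*4²)) = √(1 + (-3 + 2*16)) = √(1 + (-3 + 32)) = √(1 + 29) = √30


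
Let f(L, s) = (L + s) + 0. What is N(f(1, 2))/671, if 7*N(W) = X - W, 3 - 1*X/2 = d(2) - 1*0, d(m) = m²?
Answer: -5/4697 ≈ -0.0010645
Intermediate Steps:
f(L, s) = L + s
X = -2 (X = 6 - 2*(2² - 1*0) = 6 - 2*(4 + 0) = 6 - 2*4 = 6 - 8 = -2)
N(W) = -2/7 - W/7 (N(W) = (-2 - W)/7 = -2/7 - W/7)
N(f(1, 2))/671 = (-2/7 - (1 + 2)/7)/671 = (-2/7 - ⅐*3)*(1/671) = (-2/7 - 3/7)*(1/671) = -5/7*1/671 = -5/4697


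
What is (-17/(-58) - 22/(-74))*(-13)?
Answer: -16471/2146 ≈ -7.6752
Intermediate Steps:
(-17/(-58) - 22/(-74))*(-13) = (-17*(-1/58) - 22*(-1/74))*(-13) = (17/58 + 11/37)*(-13) = (1267/2146)*(-13) = -16471/2146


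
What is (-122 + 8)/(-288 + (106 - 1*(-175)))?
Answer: 114/7 ≈ 16.286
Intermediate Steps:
(-122 + 8)/(-288 + (106 - 1*(-175))) = -114/(-288 + (106 + 175)) = -114/(-288 + 281) = -114/(-7) = -114*(-⅐) = 114/7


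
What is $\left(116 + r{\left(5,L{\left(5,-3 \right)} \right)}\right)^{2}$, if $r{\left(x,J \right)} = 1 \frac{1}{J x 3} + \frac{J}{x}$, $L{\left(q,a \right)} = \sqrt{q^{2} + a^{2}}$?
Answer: $\frac{102949009}{7650} + \frac{11948 \sqrt{34}}{255} \approx 13731.0$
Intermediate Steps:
$L{\left(q,a \right)} = \sqrt{a^{2} + q^{2}}$
$r{\left(x,J \right)} = \frac{J}{x} + \frac{1}{3 J x}$ ($r{\left(x,J \right)} = 1 \frac{1}{3 J x} + \frac{J}{x} = \frac{1}{3 J x} + \frac{J}{x} = \frac{J}{x} + \frac{1}{3 J x}$)
$\left(116 + r{\left(5,L{\left(5,-3 \right)} \right)}\right)^{2} = \left(116 + \frac{\frac{1}{3} + \left(\sqrt{\left(-3\right)^{2} + 5^{2}}\right)^{2}}{\sqrt{\left(-3\right)^{2} + 5^{2}} \cdot 5}\right)^{2} = \left(116 + \frac{1}{\sqrt{9 + 25}} \cdot \frac{1}{5} \left(\frac{1}{3} + \left(\sqrt{9 + 25}\right)^{2}\right)\right)^{2} = \left(116 + \frac{1}{\sqrt{34}} \cdot \frac{1}{5} \left(\frac{1}{3} + \left(\sqrt{34}\right)^{2}\right)\right)^{2} = \left(116 + \frac{\sqrt{34}}{34} \cdot \frac{1}{5} \left(\frac{1}{3} + 34\right)\right)^{2} = \left(116 + \frac{\sqrt{34}}{34} \cdot \frac{1}{5} \cdot \frac{103}{3}\right)^{2} = \left(116 + \frac{103 \sqrt{34}}{510}\right)^{2}$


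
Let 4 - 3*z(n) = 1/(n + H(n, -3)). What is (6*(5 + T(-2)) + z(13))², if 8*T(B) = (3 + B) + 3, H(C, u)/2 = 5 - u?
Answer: 8916196/7569 ≈ 1178.0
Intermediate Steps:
H(C, u) = 10 - 2*u (H(C, u) = 2*(5 - u) = 10 - 2*u)
T(B) = ¾ + B/8 (T(B) = ((3 + B) + 3)/8 = (6 + B)/8 = ¾ + B/8)
z(n) = 4/3 - 1/(3*(16 + n)) (z(n) = 4/3 - 1/(3*(n + (10 - 2*(-3)))) = 4/3 - 1/(3*(n + (10 + 6))) = 4/3 - 1/(3*(n + 16)) = 4/3 - 1/(3*(16 + n)))
(6*(5 + T(-2)) + z(13))² = (6*(5 + (¾ + (⅛)*(-2))) + (63 + 4*13)/(3*(16 + 13)))² = (6*(5 + (¾ - ¼)) + (⅓)*(63 + 52)/29)² = (6*(5 + ½) + (⅓)*(1/29)*115)² = (6*(11/2) + 115/87)² = (33 + 115/87)² = (2986/87)² = 8916196/7569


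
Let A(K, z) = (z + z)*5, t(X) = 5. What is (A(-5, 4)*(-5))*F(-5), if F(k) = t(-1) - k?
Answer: -2000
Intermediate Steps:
A(K, z) = 10*z (A(K, z) = (2*z)*5 = 10*z)
F(k) = 5 - k
(A(-5, 4)*(-5))*F(-5) = ((10*4)*(-5))*(5 - 1*(-5)) = (40*(-5))*(5 + 5) = -200*10 = -2000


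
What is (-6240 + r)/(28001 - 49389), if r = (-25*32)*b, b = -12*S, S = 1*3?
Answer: -5640/5347 ≈ -1.0548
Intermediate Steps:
S = 3
b = -36 (b = -12*3 = -36)
r = 28800 (r = -25*32*(-36) = -800*(-36) = 28800)
(-6240 + r)/(28001 - 49389) = (-6240 + 28800)/(28001 - 49389) = 22560/(-21388) = 22560*(-1/21388) = -5640/5347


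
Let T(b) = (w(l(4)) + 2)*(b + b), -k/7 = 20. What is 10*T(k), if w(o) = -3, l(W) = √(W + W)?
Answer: 2800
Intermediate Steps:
k = -140 (k = -7*20 = -140)
l(W) = √2*√W (l(W) = √(2*W) = √2*√W)
T(b) = -2*b (T(b) = (-3 + 2)*(b + b) = -2*b)
10*T(k) = 10*(-2*(-140)) = 10*280 = 2800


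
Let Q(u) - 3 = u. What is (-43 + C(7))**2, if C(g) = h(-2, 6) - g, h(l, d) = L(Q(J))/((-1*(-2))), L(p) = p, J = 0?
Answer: 9409/4 ≈ 2352.3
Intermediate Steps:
Q(u) = 3 + u
h(l, d) = 3/2 (h(l, d) = (3 + 0)/((-1*(-2))) = 3/2)
C(g) = 3/2 - g
(-43 + C(7))**2 = (-43 + (3/2 - 1*7))**2 = (-43 + (3/2 - 7))**2 = (-43 - 11/2)**2 = (-97/2)**2 = 9409/4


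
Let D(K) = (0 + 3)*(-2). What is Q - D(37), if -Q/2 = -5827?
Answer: 11660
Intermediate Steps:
Q = 11654 (Q = -2*(-5827) = 11654)
D(K) = -6 (D(K) = 3*(-2) = -6)
Q - D(37) = 11654 - 1*(-6) = 11654 + 6 = 11660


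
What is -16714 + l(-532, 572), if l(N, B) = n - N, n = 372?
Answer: -15810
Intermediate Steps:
l(N, B) = 372 - N
-16714 + l(-532, 572) = -16714 + (372 - 1*(-532)) = -16714 + (372 + 532) = -16714 + 904 = -15810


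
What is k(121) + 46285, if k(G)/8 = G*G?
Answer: 163413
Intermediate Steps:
k(G) = 8*G² (k(G) = 8*(G*G) = 8*G²)
k(121) + 46285 = 8*121² + 46285 = 8*14641 + 46285 = 117128 + 46285 = 163413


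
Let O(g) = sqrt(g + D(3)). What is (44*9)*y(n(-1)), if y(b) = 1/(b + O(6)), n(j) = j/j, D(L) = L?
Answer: 99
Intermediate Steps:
O(g) = sqrt(3 + g) (O(g) = sqrt(g + 3) = sqrt(3 + g))
n(j) = 1
y(b) = 1/(3 + b) (y(b) = 1/(b + sqrt(3 + 6)) = 1/(b + sqrt(9)) = 1/(b + 3) = 1/(3 + b))
(44*9)*y(n(-1)) = (44*9)/(3 + 1) = 396/4 = 396*(1/4) = 99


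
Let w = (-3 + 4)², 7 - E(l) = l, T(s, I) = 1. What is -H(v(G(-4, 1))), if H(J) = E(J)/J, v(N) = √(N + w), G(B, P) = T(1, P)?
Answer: 1 - 7*√2/2 ≈ -3.9497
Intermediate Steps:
G(B, P) = 1
E(l) = 7 - l
w = 1 (w = 1² = 1)
v(N) = √(1 + N) (v(N) = √(N + 1) = √(1 + N))
H(J) = (7 - J)/J
-H(v(G(-4, 1))) = -(7 - √(1 + 1))/(√(1 + 1)) = -(7 - √2)/(√2) = -√2/2*(7 - √2) = -√2*(7 - √2)/2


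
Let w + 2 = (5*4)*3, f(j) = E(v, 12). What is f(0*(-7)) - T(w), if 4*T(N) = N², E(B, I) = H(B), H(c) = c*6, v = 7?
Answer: -799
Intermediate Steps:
H(c) = 6*c
E(B, I) = 6*B
f(j) = 42 (f(j) = 6*7 = 42)
w = 58 (w = -2 + (5*4)*3 = -2 + 20*3 = -2 + 60 = 58)
T(N) = N²/4
f(0*(-7)) - T(w) = 42 - 58²/4 = 42 - 3364/4 = 42 - 1*841 = 42 - 841 = -799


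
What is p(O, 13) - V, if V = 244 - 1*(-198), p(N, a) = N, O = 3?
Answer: -439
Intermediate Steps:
V = 442 (V = 244 + 198 = 442)
p(O, 13) - V = 3 - 1*442 = 3 - 442 = -439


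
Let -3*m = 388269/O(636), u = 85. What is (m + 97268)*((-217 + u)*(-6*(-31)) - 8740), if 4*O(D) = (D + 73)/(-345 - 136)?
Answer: -10585952588288/709 ≈ -1.4931e+10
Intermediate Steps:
O(D) = -73/1924 - D/1924 (O(D) = ((D + 73)/(-345 - 136))/4 = ((73 + D)/(-481))/4 = ((73 + D)*(-1/481))/4 = (-73/481 - D/481)/4 = -73/1924 - D/1924)
m = 249009852/709 (m = -129423/(-73/1924 - 1/1924*636) = -129423/(-73/1924 - 159/481) = -129423/(-709/1924) = -129423*(-1924)/709 = -⅓*(-747029556/709) = 249009852/709 ≈ 3.5121e+5)
(m + 97268)*((-217 + u)*(-6*(-31)) - 8740) = (249009852/709 + 97268)*((-217 + 85)*(-6*(-31)) - 8740) = 317972864*(-132*186 - 8740)/709 = 317972864*(-24552 - 8740)/709 = (317972864/709)*(-33292) = -10585952588288/709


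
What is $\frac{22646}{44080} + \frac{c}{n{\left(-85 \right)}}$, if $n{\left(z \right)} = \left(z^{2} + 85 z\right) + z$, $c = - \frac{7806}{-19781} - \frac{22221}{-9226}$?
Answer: $\frac{3287450410459}{6837891490808} \approx 0.48077$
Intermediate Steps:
$c = \frac{511571757}{182499506}$ ($c = \left(-7806\right) \left(- \frac{1}{19781}\right) - - \frac{22221}{9226} = \frac{7806}{19781} + \frac{22221}{9226} = \frac{511571757}{182499506} \approx 2.8031$)
$n{\left(z \right)} = z^{2} + 86 z$
$\frac{22646}{44080} + \frac{c}{n{\left(-85 \right)}} = \frac{22646}{44080} + \frac{511571757}{182499506 \left(- 85 \left(86 - 85\right)\right)} = 22646 \cdot \frac{1}{44080} + \frac{511571757}{182499506 \left(\left(-85\right) 1\right)} = \frac{11323}{22040} + \frac{511571757}{182499506 \left(-85\right)} = \frac{11323}{22040} + \frac{511571757}{182499506} \left(- \frac{1}{85}\right) = \frac{11323}{22040} - \frac{511571757}{15512458010} = \frac{3287450410459}{6837891490808}$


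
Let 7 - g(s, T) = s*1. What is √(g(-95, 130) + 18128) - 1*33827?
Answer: -33827 + √18230 ≈ -33692.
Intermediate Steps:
g(s, T) = 7 - s
√(g(-95, 130) + 18128) - 1*33827 = √((7 - 1*(-95)) + 18128) - 1*33827 = √((7 + 95) + 18128) - 33827 = √(102 + 18128) - 33827 = √18230 - 33827 = -33827 + √18230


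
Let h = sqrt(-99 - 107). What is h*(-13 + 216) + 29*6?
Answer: 174 + 203*I*sqrt(206) ≈ 174.0 + 2913.6*I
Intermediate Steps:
h = I*sqrt(206) (h = sqrt(-206) = I*sqrt(206) ≈ 14.353*I)
h*(-13 + 216) + 29*6 = (I*sqrt(206))*(-13 + 216) + 29*6 = (I*sqrt(206))*203 + 174 = 203*I*sqrt(206) + 174 = 174 + 203*I*sqrt(206)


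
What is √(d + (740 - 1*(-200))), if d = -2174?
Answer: I*√1234 ≈ 35.128*I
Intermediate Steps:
√(d + (740 - 1*(-200))) = √(-2174 + (740 - 1*(-200))) = √(-2174 + (740 + 200)) = √(-2174 + 940) = √(-1234) = I*√1234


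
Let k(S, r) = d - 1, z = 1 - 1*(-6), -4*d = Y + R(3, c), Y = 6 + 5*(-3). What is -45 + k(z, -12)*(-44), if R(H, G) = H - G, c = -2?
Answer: -45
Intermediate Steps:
Y = -9 (Y = 6 - 15 = -9)
d = 1 (d = -(-9 + (3 - 1*(-2)))/4 = -(-9 + (3 + 2))/4 = -(-9 + 5)/4 = -1/4*(-4) = 1)
z = 7 (z = 1 + 6 = 7)
k(S, r) = 0 (k(S, r) = 1 - 1 = 0)
-45 + k(z, -12)*(-44) = -45 + 0*(-44) = -45 + 0 = -45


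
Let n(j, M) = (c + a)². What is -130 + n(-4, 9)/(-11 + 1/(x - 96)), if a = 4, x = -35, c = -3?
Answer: -187591/1442 ≈ -130.09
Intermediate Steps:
n(j, M) = 1 (n(j, M) = (-3 + 4)² = 1² = 1)
-130 + n(-4, 9)/(-11 + 1/(x - 96)) = -130 + 1/(-11 + 1/(-35 - 96)) = -130 + 1/(-11 + 1/(-131)) = -130 + 1/(-11 - 1/131) = -130 + 1/(-1442/131) = -130 + 1*(-131/1442) = -130 - 131/1442 = -187591/1442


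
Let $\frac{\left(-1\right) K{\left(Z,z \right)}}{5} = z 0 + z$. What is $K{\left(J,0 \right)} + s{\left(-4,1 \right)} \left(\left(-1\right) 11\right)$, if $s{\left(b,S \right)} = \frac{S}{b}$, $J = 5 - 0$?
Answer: $\frac{11}{4} \approx 2.75$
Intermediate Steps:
$J = 5$ ($J = 5 + 0 = 5$)
$K{\left(Z,z \right)} = - 5 z$ ($K{\left(Z,z \right)} = - 5 \left(z 0 + z\right) = - 5 \left(0 + z\right) = - 5 z$)
$K{\left(J,0 \right)} + s{\left(-4,1 \right)} \left(\left(-1\right) 11\right) = \left(-5\right) 0 + 1 \frac{1}{-4} \left(\left(-1\right) 11\right) = 0 + 1 \left(- \frac{1}{4}\right) \left(-11\right) = 0 - - \frac{11}{4} = 0 + \frac{11}{4} = \frac{11}{4}$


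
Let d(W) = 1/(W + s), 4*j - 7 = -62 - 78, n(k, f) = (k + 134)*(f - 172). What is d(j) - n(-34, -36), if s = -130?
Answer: 13582396/653 ≈ 20800.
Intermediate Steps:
n(k, f) = (-172 + f)*(134 + k) (n(k, f) = (134 + k)*(-172 + f) = (-172 + f)*(134 + k))
j = -133/4 (j = 7/4 + (-62 - 78)/4 = 7/4 + (¼)*(-140) = 7/4 - 35 = -133/4 ≈ -33.250)
d(W) = 1/(-130 + W) (d(W) = 1/(W - 130) = 1/(-130 + W))
d(j) - n(-34, -36) = 1/(-130 - 133/4) - (-23048 - 172*(-34) + 134*(-36) - 36*(-34)) = 1/(-653/4) - (-23048 + 5848 - 4824 + 1224) = -4/653 - 1*(-20800) = -4/653 + 20800 = 13582396/653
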